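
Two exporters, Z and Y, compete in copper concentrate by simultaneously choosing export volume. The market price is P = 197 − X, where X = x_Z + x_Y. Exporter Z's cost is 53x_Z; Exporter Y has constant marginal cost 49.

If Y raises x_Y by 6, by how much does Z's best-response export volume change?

Exporter Z's profit: π = x_Z(197 − (x_Z + x_Y)) − 53x_Z.
∂π/∂x_Z = 144 − 2x_Z − x_Y = 0, so x_Z = 72 − 0.5x_Y.
The reaction-function slope is −0.5, so a 6-unit rise in x_Y moves x_Z by −0.5 × 6 = −3. Z's best response falls — the actions are strategic substitutes.

-3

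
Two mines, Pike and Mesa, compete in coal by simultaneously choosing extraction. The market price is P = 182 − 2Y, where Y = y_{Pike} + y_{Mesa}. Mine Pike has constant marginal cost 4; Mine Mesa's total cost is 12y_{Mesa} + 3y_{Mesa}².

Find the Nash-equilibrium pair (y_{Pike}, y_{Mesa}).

Mine Pike's profit: π = y_{Pike}(182 − 2(y_{Pike} + y_{Mesa})) − 4y_{Pike}.
∂π/∂y_{Pike} = 178 − 4y_{Pike} − 2y_{Mesa} = 0, so y_{Pike} = 44.5 − 0.5y_{Mesa}.
For Mesa: ∂π/∂y_{Mesa} = 170 − 10y_{Mesa} − 2y_{Pike} = 0 ⇒ y_{Mesa} = 17 − 0.2y_{Pike}.
Solving the two reaction functions simultaneously: (1 − (−0.5)(−0.2))y_{Pike} = 44.5 − 0.5·17, so 0.9y_{Pike} = 36 and y_{Pike} = 40.
Then y_{Mesa} = 17 − 0.2·40 = 9.

40, 9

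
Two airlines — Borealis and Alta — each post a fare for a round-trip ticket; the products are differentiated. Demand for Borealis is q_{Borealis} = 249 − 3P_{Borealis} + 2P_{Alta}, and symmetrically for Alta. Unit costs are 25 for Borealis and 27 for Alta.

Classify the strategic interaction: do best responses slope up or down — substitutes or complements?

Borealis's profit: π = (P_{Borealis} − 25)(249 − 3P_{Borealis} + 2P_{Alta}).
∂π/∂P_{Borealis} = 324 − 6P_{Borealis} + 2P_{Alta} = 0 ⇒ P_{Borealis} = 54 + (1/3)P_{Alta}.
The best-response slope dP_{Borealis}/dP_{Alta} = 1/3 > 0: the reaction function is upward-sloping, so the choices are strategic complements.

strategic complements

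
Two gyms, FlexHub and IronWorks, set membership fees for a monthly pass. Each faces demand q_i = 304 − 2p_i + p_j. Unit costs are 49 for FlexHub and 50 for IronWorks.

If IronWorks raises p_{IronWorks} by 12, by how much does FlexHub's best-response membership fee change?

3

FlexHub's profit: π = (p_{FlexHub} − 49)(304 − 2p_{FlexHub} + p_{IronWorks}).
∂π/∂p_{FlexHub} = 402 − 4p_{FlexHub} + p_{IronWorks} = 0 ⇒ p_{FlexHub} = 100.5 + 0.25p_{IronWorks}.
The reaction-function slope is 0.25, so a 12-unit rise in p_{IronWorks} moves p_{FlexHub} by 0.25 × 12 = 3. FlexHub's best response rises — the actions are strategic complements.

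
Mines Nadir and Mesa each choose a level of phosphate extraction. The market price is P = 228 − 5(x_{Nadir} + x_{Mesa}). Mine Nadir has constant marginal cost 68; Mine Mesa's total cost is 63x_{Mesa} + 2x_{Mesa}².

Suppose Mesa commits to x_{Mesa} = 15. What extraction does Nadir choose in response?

Mine Nadir's profit: π = x_{Nadir}(228 − 5(x_{Nadir} + x_{Mesa})) − 68x_{Nadir}.
∂π/∂x_{Nadir} = 160 − 10x_{Nadir} − 5x_{Mesa} = 0, so x_{Nadir} = 16 − 0.5x_{Mesa}.
At x_{Mesa} = 15: x_{Nadir} = 16 − 0.5·15 = 8.5.

8.5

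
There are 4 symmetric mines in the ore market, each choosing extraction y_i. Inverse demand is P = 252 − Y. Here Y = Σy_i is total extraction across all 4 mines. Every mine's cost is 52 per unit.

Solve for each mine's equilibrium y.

A representative mine's profit is π_i = y_i(252 − Y) − 52y_i, with Y = y_i + Σ_{j≠i} y_j.
First-order condition: 200 − 2y_i − Σ_{j≠i} y_j = 0.
With identical mines, set every y_j = y: then 200 − 2y − 3y = 0, i.e. y = 200/5 = 40.

40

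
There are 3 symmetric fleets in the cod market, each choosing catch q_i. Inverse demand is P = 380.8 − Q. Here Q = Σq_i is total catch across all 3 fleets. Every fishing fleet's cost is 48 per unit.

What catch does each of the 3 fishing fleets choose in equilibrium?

A representative fishing fleet's profit is π_i = q_i(380.8 − Q) − 48q_i, with Q = q_i + Σ_{j≠i} q_j.
First-order condition: 332.8 − 2q_i − Σ_{j≠i} q_j = 0.
Imposing symmetry (q_j = q for all j) turns Σ_{j≠i} q_j into 2q, so 332.8 = 4q and q = 83.2.

83.2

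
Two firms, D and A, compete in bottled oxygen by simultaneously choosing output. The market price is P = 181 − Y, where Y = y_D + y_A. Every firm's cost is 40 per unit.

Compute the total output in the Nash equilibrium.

Firm D's profit: π = y_D(181 − (y_D + y_A)) − 40y_D.
∂π/∂y_D = 141 − 2y_D − y_A = 0, so y_D = 70.5 − 0.5y_A.
The game is symmetric, so in equilibrium y_A = y_D: the reaction function gives 1.5y_D = 70.5, hence y_D = 47.
Total output: 47 + 47 = 94.

94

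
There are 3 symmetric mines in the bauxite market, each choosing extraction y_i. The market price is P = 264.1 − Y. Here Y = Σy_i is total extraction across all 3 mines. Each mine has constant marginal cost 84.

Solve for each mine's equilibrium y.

A representative mine's profit is π_i = y_i(264.1 − Y) − 84y_i, with Y = y_i + Σ_{j≠i} y_j.
First-order condition: 180.1 − 2y_i − Σ_{j≠i} y_j = 0.
Imposing symmetry (y_j = y for all j) turns Σ_{j≠i} y_j into 2y, so 180.1 = 4y and y = 45.025.

45.025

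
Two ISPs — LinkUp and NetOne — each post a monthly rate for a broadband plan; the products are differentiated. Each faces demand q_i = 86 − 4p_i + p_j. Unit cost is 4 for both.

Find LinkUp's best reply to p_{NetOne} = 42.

18

LinkUp's profit: π = (p_{LinkUp} − 4)(86 − 4p_{LinkUp} + p_{NetOne}).
∂π/∂p_{LinkUp} = 102 − 8p_{LinkUp} + p_{NetOne} = 0 ⇒ p_{LinkUp} = 12.75 + 0.125p_{NetOne}.
At p_{NetOne} = 42: p_{LinkUp} = 12.75 + 0.125·42 = 18.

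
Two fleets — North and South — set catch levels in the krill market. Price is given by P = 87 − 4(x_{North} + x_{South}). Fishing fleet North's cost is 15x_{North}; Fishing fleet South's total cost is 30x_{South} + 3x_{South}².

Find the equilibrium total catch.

9.875

Fishing fleet North's profit: π = x_{North}(87 − 4(x_{North} + x_{South})) − 15x_{North}.
∂π/∂x_{North} = 72 − 8x_{North} − 4x_{South} = 0, so x_{North} = 9 − 0.5x_{South}.
For South: ∂π/∂x_{South} = 57 − 14x_{South} − 4x_{North} = 0 ⇒ x_{South} = 57/14 − (2/7)x_{North}.
Solving the two reaction functions simultaneously: (1 − (−0.5)(−2/7))x_{North} = 9 − 0.5·(57/14), so (6/7)x_{North} = 195/28 and x_{North} = 8.125.
Then x_{South} = 57/14 − (2/7)·8.125 = 1.75.
Total catch: 8.125 + 1.75 = 9.875.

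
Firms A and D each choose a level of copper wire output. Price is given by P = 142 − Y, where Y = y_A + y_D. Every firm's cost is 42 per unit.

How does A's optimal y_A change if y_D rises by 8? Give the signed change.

-4

Firm A's profit: π = y_A(142 − (y_A + y_D)) − 42y_A.
∂π/∂y_A = 100 − 2y_A − y_D = 0, so y_A = 50 − 0.5y_D.
The reaction-function slope is −0.5, so an 8-unit rise in y_D moves y_A by −0.5 × 8 = −4. A's best response falls — the actions are strategic substitutes.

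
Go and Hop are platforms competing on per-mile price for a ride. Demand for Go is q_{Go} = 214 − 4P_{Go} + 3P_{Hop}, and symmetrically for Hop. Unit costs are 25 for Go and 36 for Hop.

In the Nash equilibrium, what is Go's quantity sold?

Go's profit: π = (P_{Go} − 25)(214 − 4P_{Go} + 3P_{Hop}).
∂π/∂P_{Go} = 314 − 8P_{Go} + 3P_{Hop} = 0 ⇒ P_{Go} = 39.25 + 0.375P_{Hop}.
Similarly P_{Hop} = 44.75 + 0.375P_{Go}.
Substituting the second reaction function into the first: P_{Go} = 39.25 + 0.375(44.75 + 0.375P_{Go}), which gives (55/64)P_{Go} = 1793/32 ⇒ P_{Go} = 65.2.
Then P_{Hop} = 44.75 + 0.375·65.2 = 69.2.
q_{Go} = 214 − 4·65.2 + 3·69.2 = 160.8.

160.8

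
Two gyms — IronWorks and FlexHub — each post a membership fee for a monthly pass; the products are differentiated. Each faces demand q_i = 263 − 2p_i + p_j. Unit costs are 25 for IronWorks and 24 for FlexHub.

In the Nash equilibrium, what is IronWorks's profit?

12545.28

IronWorks's profit: π = (p_{IronWorks} − 25)(263 − 2p_{IronWorks} + p_{FlexHub}).
∂π/∂p_{IronWorks} = 313 − 4p_{IronWorks} + p_{FlexHub} = 0 ⇒ p_{IronWorks} = 78.25 + 0.25p_{FlexHub}.
Similarly p_{FlexHub} = 77.75 + 0.25p_{IronWorks}.
Plugging p_{FlexHub} into IronWorks's best response: p_{IronWorks} = 78.25 + 0.25(77.75 + 0.25p_{IronWorks}) ⇒ 0.9375p_{IronWorks} = 97.6875, so p_{IronWorks} = 104.2.
Then p_{FlexHub} = 77.75 + 0.25·104.2 = 103.8.
q_{IronWorks} = 263 − 2·104.2 + 103.8 = 158.4.
Profit = (104.2 − 25)·158.4 = 12545.28.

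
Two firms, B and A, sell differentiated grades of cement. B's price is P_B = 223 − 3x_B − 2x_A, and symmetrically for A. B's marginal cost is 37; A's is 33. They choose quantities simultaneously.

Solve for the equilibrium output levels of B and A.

23, 24

Firm B's profit: π = x_B(223 − 3x_B − 2x_A) − 37x_B.
∂π/∂x_B = 186 − 6x_B − 2x_A = 0 ⇒ x_B = 31 − (1/3)x_A.
Similarly x_A = 95/3 − (1/3)x_B.
Substituting the second reaction function into the first: x_B = 31 − (1/3)(95/3 − (1/3)x_B), which gives (8/9)x_B = 184/9 ⇒ x_B = 23.
Then x_A = 95/3 − (1/3)·23 = 24.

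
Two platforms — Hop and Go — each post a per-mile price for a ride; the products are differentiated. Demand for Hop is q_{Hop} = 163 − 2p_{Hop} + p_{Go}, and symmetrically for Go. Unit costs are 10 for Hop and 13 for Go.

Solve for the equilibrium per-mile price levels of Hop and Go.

61.4, 62.6

Hop's profit: π = (p_{Hop} − 10)(163 − 2p_{Hop} + p_{Go}).
∂π/∂p_{Hop} = 183 − 4p_{Hop} + p_{Go} = 0 ⇒ p_{Hop} = 45.75 + 0.25p_{Go}.
Similarly p_{Go} = 47.25 + 0.25p_{Hop}.
Substituting the second reaction function into the first: p_{Hop} = 45.75 + 0.25(47.25 + 0.25p_{Hop}), which gives 0.9375p_{Hop} = 57.5625 ⇒ p_{Hop} = 61.4.
Then p_{Go} = 47.25 + 0.25·61.4 = 62.6.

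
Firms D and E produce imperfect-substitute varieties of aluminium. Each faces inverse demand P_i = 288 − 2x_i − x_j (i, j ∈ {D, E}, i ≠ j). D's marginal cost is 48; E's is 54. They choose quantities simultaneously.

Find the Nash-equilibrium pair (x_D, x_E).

Firm D's profit: π = x_D(288 − 2x_D − x_E) − 48x_D.
∂π/∂x_D = 240 − 4x_D − x_E = 0 ⇒ x_D = 60 − 0.25x_E.
Similarly x_E = 58.5 − 0.25x_D.
Substituting the second reaction function into the first: x_D = 60 − 0.25(58.5 − 0.25x_D), which gives 0.9375x_D = 45.375 ⇒ x_D = 48.4.
Then x_E = 58.5 − 0.25·48.4 = 46.4.

48.4, 46.4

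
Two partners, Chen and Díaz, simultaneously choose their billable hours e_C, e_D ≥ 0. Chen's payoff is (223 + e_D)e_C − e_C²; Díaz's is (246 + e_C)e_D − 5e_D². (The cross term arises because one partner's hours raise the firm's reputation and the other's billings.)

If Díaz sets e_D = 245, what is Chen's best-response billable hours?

Expanding Chen's payoff: 223e_C + e_De_C − e_C².
∂π/∂e_C = 223 + e_D − 2e_C = 0, so e_C = 111.5 + 0.5e_D.
At e_D = 245: e_C = 111.5 + 0.5·245 = 234.

234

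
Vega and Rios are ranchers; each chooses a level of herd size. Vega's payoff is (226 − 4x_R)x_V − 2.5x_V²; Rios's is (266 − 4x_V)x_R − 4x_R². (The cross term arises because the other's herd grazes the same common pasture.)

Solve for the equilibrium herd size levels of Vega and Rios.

31, 17.75

Expanding Vega's payoff: 226x_V − 4x_Rx_V − 2.5x_V².
∂π/∂x_V = 226 − 4x_R − 5x_V = 0, so x_V = 45.2 − 0.8x_R.
Likewise for Rios: x_R = 33.25 − 0.5x_V.
Solving the two reaction functions simultaneously: (1 − (−0.8)(−0.5))x_V = 45.2 − 0.8·33.25, so 0.6x_V = 18.6 and x_V = 31.
Then x_R = 33.25 − 0.5·31 = 17.75.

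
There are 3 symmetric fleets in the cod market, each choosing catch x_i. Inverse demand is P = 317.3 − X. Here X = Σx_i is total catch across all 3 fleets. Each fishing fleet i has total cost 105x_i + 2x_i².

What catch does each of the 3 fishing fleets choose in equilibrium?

26.5375

A representative fishing fleet's profit is π_i = x_i(317.3 − X) − 105x_i − 2x_i², with X = x_i + Σ_{j≠i} x_j.
First-order condition: 212.3 − 6x_i − Σ_{j≠i} x_j = 0.
In a symmetric equilibrium every fishing fleet chooses the same x, so Σ_{j≠i} x_j = 2x. The condition becomes 212.3 − 8x = 0, giving x = 212.3/8 = 26.5375.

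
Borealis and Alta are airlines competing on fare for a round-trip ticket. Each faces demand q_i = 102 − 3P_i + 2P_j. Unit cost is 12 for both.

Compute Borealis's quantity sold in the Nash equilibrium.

67.5

Borealis's profit: π = (P_{Borealis} − 12)(102 − 3P_{Borealis} + 2P_{Alta}).
∂π/∂P_{Borealis} = 138 − 6P_{Borealis} + 2P_{Alta} = 0 ⇒ P_{Borealis} = 23 + (1/3)P_{Alta}.
Setting P_{Borealis} = P_{Alta} in the reaction function: P_{Borealis} = 23 + (1/3)P_{Borealis}, so P_{Borealis} = 23 / (2/3) = 34.5.
q_{Borealis} = 102 − 3·34.5 + 2·34.5 = 67.5.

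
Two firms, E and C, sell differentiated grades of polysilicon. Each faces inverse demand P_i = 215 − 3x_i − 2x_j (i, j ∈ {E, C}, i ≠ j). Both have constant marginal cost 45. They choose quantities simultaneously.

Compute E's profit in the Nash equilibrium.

1354.6875

Firm E's profit: π = x_E(215 − 3x_E − 2x_C) − 45x_E.
∂π/∂x_E = 170 − 6x_E − 2x_C = 0 ⇒ x_E = 85/3 − (1/3)x_C.
Setting x_E = x_C in the reaction function: x_E = 85/3 − (1/3)x_E, so x_E = (85/3) / (4/3) = 21.25.
P_E = 215 − 3·21.25 − 2·21.25 = 108.75.
Profit = (108.75 − 45)·21.25 = 1354.6875.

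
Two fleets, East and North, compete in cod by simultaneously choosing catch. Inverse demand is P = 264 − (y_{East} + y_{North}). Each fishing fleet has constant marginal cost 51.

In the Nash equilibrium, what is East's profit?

5041

Fishing fleet East's profit: π = y_{East}(264 − (y_{East} + y_{North})) − 51y_{East}.
∂π/∂y_{East} = 213 − 2y_{East} − y_{North} = 0, so y_{East} = 106.5 − 0.5y_{North}.
By symmetry y_{North} = y_{East}; substituting into the reaction function, 1.5y_{East} = 106.5 and y_{East} = 71.
Price P = 264 − 142 = 122.
East's profit: (122 − 51)·71 = 5041.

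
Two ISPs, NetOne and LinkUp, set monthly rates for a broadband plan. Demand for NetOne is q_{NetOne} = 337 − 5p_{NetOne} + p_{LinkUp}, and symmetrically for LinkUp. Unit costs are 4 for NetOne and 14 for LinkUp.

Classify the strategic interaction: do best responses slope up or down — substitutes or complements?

NetOne's profit: π = (p_{NetOne} − 4)(337 − 5p_{NetOne} + p_{LinkUp}).
∂π/∂p_{NetOne} = 357 − 10p_{NetOne} + p_{LinkUp} = 0 ⇒ p_{NetOne} = 35.7 + 0.1p_{LinkUp}.
The best-response slope dp_{NetOne}/dp_{LinkUp} = 0.1 > 0: the reaction function is upward-sloping, so the choices are strategic complements.

strategic complements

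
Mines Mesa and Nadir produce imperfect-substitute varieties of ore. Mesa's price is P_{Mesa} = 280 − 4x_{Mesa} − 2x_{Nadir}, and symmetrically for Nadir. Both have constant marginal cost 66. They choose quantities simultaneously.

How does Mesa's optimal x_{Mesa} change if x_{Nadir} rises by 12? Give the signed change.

Mine Mesa's profit: π = x_{Mesa}(280 − 4x_{Mesa} − 2x_{Nadir}) − 66x_{Mesa}.
∂π/∂x_{Mesa} = 214 − 8x_{Mesa} − 2x_{Nadir} = 0 ⇒ x_{Mesa} = 26.75 − 0.25x_{Nadir}.
The reaction-function slope is −0.25, so a 12-unit rise in x_{Nadir} moves x_{Mesa} by −0.25 × 12 = −3. Mesa's best response falls — the actions are strategic substitutes.

-3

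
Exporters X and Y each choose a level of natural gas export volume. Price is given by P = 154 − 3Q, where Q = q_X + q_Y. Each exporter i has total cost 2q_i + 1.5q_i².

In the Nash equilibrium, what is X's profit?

Exporter X's profit: π = q_X(154 − 3(q_X + q_Y)) − 2q_X − 1.5q_X².
∂π/∂q_X = 152 − 9q_X − 3q_Y = 0, so q_X = 152/9 − (1/3)q_Y.
Setting q_X = q_Y in the reaction function: q_X = 152/9 − (1/3)q_X, so q_X = (152/9) / (4/3) = 38/3.
Price P = 154 − 3·(76/3) = 78.
X's profit: (78 − 2)·(38/3) − 1.5(38/3)² = 722.

722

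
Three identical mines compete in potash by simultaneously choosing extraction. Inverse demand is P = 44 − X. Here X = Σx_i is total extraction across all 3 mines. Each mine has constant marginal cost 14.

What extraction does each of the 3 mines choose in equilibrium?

7.5

A representative mine's profit is π_i = x_i(44 − X) − 14x_i, with X = x_i + Σ_{j≠i} x_j.
First-order condition: 30 − 2x_i − Σ_{j≠i} x_j = 0.
With identical mines, set every x_j = x: then 30 − 2x − 2x = 0, i.e. x = 30/4 = 7.5.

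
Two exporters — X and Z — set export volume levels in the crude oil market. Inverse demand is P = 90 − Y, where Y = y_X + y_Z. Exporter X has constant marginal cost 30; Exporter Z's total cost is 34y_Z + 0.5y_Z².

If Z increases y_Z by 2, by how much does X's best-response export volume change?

Exporter X's profit: π = y_X(90 − (y_X + y_Z)) − 30y_X.
∂π/∂y_X = 60 − 2y_X − y_Z = 0, so y_X = 30 − 0.5y_Z.
The reaction-function slope is −0.5, so a 2-unit rise in y_Z moves y_X by −0.5 × 2 = −1. X's best response falls — the actions are strategic substitutes.

-1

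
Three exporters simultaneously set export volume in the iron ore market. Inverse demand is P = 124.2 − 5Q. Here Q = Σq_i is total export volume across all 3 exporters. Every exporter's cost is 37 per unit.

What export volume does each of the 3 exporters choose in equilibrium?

4.36

A representative exporter's profit is π_i = q_i(124.2 − 5Q) − 37q_i, with Q = q_i + Σ_{j≠i} q_j.
First-order condition: 87.2 − 10q_i − 5Σ_{j≠i} q_j = 0.
Imposing symmetry (q_j = q for all j) turns Σ_{j≠i} q_j into 2q, so 87.2 = 20q and q = 4.36.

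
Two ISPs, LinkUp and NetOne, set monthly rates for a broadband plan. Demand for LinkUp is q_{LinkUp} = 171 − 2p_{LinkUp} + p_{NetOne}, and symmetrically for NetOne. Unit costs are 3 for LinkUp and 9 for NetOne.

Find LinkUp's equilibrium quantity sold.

LinkUp's profit: π = (p_{LinkUp} − 3)(171 − 2p_{LinkUp} + p_{NetOne}).
∂π/∂p_{LinkUp} = 177 − 4p_{LinkUp} + p_{NetOne} = 0 ⇒ p_{LinkUp} = 44.25 + 0.25p_{NetOne}.
Similarly p_{NetOne} = 47.25 + 0.25p_{LinkUp}.
Solving the two reaction functions simultaneously: (1 − (0.25)(0.25))p_{LinkUp} = 44.25 + 0.25·47.25, so 0.9375p_{LinkUp} = 56.0625 and p_{LinkUp} = 59.8.
Then p_{NetOne} = 47.25 + 0.25·59.8 = 62.2.
q_{LinkUp} = 171 − 2·59.8 + 62.2 = 113.6.

113.6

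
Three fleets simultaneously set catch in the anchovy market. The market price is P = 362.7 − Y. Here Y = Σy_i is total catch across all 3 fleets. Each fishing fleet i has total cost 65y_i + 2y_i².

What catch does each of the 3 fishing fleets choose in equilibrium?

37.2125

A representative fishing fleet's profit is π_i = y_i(362.7 − Y) − 65y_i − 2y_i², with Y = y_i + Σ_{j≠i} y_j.
First-order condition: 297.7 − 6y_i − Σ_{j≠i} y_j = 0.
With identical fishing fleets, set every y_j = y: then 297.7 − 6y − 2y = 0, i.e. y = 297.7/8 = 37.2125.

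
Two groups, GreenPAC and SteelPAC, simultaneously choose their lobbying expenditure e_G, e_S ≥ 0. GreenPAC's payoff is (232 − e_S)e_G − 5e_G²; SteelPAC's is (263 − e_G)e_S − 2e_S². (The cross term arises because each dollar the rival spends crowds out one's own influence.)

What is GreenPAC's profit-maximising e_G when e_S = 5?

22.7

Expanding GreenPAC's payoff: 232e_G − e_Se_G − 5e_G².
∂π/∂e_G = 232 − e_S − 10e_G = 0, so e_G = 23.2 − 0.1e_S.
At e_S = 5: e_G = 23.2 − 0.1·5 = 22.7.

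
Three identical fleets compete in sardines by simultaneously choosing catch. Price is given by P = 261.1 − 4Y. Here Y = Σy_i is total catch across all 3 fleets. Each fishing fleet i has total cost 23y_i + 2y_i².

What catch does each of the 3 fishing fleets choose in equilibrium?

A representative fishing fleet's profit is π_i = y_i(261.1 − 4Y) − 23y_i − 2y_i², with Y = y_i + Σ_{j≠i} y_j.
First-order condition: 238.1 − 12y_i − 4Σ_{j≠i} y_j = 0.
With identical fishing fleets, set every y_j = y: then 238.1 − 12y − 8y = 0, i.e. y = 238.1/20 = 11.905.

11.905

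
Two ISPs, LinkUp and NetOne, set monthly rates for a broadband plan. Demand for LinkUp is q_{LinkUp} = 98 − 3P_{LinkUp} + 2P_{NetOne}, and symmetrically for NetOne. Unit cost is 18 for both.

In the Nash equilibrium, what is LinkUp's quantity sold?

LinkUp's profit: π = (P_{LinkUp} − 18)(98 − 3P_{LinkUp} + 2P_{NetOne}).
∂π/∂P_{LinkUp} = 152 − 6P_{LinkUp} + 2P_{NetOne} = 0 ⇒ P_{LinkUp} = 76/3 + (1/3)P_{NetOne}.
By symmetry P_{NetOne} = P_{LinkUp}; substituting into the reaction function, (2/3)P_{LinkUp} = 76/3 and P_{LinkUp} = 38.
q_{LinkUp} = 98 − 3·38 + 2·38 = 60.

60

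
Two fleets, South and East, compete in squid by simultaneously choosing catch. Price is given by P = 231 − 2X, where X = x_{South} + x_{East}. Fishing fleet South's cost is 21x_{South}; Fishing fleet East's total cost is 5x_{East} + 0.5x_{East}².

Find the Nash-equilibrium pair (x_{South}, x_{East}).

Fishing fleet South's profit: π = x_{South}(231 − 2(x_{South} + x_{East})) − 21x_{South}.
∂π/∂x_{South} = 210 − 4x_{South} − 2x_{East} = 0, so x_{South} = 52.5 − 0.5x_{East}.
For East: ∂π/∂x_{East} = 226 − 5x_{East} − 2x_{South} = 0 ⇒ x_{East} = 45.2 − 0.4x_{South}.
Plugging x_{East} into South's best response: x_{South} = 52.5 − 0.5(45.2 − 0.4x_{South}) ⇒ 0.8x_{South} = 29.9, so x_{South} = 37.375.
Then x_{East} = 45.2 − 0.4·37.375 = 30.25.

37.375, 30.25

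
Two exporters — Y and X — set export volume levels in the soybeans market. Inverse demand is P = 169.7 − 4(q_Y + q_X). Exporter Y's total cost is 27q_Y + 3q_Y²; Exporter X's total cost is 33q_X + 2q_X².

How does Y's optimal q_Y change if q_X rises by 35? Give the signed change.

Exporter Y's profit: π = q_Y(169.7 − 4(q_Y + q_X)) − 27q_Y − 3q_Y².
∂π/∂q_Y = 142.7 − 14q_Y − 4q_X = 0, so q_Y = 1427/140 − (2/7)q_X.
The reaction-function slope is −2/7, so a 35-unit rise in q_X moves q_Y by −2/7 × 35 = −10. Y's best response falls — the actions are strategic substitutes.

-10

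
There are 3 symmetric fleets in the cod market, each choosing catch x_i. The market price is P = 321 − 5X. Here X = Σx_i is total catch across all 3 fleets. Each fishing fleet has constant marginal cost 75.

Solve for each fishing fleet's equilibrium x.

12.3

A representative fishing fleet's profit is π_i = x_i(321 − 5X) − 75x_i, with X = x_i + Σ_{j≠i} x_j.
First-order condition: 246 − 10x_i − 5Σ_{j≠i} x_j = 0.
Imposing symmetry (x_j = x for all j) turns Σ_{j≠i} x_j into 2x, so 246 = 20x and x = 12.3.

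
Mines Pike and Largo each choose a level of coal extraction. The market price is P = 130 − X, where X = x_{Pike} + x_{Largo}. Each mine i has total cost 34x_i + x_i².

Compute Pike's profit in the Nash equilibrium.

Mine Pike's profit: π = x_{Pike}(130 − (x_{Pike} + x_{Largo})) − 34x_{Pike} − x_{Pike}².
∂π/∂x_{Pike} = 96 − 4x_{Pike} − x_{Largo} = 0, so x_{Pike} = 24 − 0.25x_{Largo}.
Setting x_{Pike} = x_{Largo} in the reaction function: x_{Pike} = 24 − 0.25x_{Pike}, so x_{Pike} = 24 / 1.25 = 19.2.
Price P = 130 − 38.4 = 91.6.
Pike's profit: (91.6 − 34)·19.2 − (19.2)² = 737.28.

737.28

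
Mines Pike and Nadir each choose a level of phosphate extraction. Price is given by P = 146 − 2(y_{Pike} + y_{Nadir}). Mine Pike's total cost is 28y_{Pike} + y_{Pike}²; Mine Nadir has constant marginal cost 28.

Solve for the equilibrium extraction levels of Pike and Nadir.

Mine Pike's profit: π = y_{Pike}(146 − 2(y_{Pike} + y_{Nadir})) − 28y_{Pike} − y_{Pike}².
∂π/∂y_{Pike} = 118 − 6y_{Pike} − 2y_{Nadir} = 0, so y_{Pike} = 59/3 − (1/3)y_{Nadir}.
For Nadir: ∂π/∂y_{Nadir} = 118 − 4y_{Nadir} − 2y_{Pike} = 0 ⇒ y_{Nadir} = 29.5 − 0.5y_{Pike}.
Solving the two reaction functions simultaneously: (1 − (−1/3)(−0.5))y_{Pike} = 59/3 − (1/3)·29.5, so (5/6)y_{Pike} = 59/6 and y_{Pike} = 11.8.
Then y_{Nadir} = 29.5 − 0.5·11.8 = 23.6.

11.8, 23.6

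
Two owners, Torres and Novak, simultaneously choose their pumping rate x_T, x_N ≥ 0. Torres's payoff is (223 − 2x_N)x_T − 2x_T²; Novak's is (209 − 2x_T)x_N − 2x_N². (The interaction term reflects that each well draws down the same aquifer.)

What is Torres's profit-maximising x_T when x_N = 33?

39.25

Expanding Torres's payoff: 223x_T − 2x_Nx_T − 2x_T².
∂π/∂x_T = 223 − 2x_N − 4x_T = 0, so x_T = 55.75 − 0.5x_N.
At x_N = 33: x_T = 55.75 − 0.5·33 = 39.25.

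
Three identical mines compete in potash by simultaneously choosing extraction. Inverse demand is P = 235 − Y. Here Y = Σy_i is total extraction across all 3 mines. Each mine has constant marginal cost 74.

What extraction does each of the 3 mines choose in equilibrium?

A representative mine's profit is π_i = y_i(235 − Y) − 74y_i, with Y = y_i + Σ_{j≠i} y_j.
First-order condition: 161 − 2y_i − Σ_{j≠i} y_j = 0.
With identical mines, set every y_j = y: then 161 − 2y − 2y = 0, i.e. y = 161/4 = 40.25.

40.25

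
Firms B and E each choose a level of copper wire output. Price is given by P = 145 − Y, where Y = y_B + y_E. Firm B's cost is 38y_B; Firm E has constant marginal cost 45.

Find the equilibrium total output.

Firm B's profit: π = y_B(145 − (y_B + y_E)) − 38y_B.
∂π/∂y_B = 107 − 2y_B − y_E = 0, so y_B = 53.5 − 0.5y_E.
By the same steps for E: y_E = 50 − 0.5y_B.
Solving the two reaction functions simultaneously: (1 − (−0.5)(−0.5))y_B = 53.5 − 0.5·50, so 0.75y_B = 28.5 and y_B = 38.
Then y_E = 50 − 0.5·38 = 31.
Total output: 38 + 31 = 69.

69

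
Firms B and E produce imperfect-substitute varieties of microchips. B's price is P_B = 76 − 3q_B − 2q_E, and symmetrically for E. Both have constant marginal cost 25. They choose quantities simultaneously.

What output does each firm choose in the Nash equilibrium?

Firm B's profit: π = q_B(76 − 3q_B − 2q_E) − 25q_B.
∂π/∂q_B = 51 − 6q_B − 2q_E = 0 ⇒ q_B = 8.5 − (1/3)q_E.
Setting q_B = q_E in the reaction function: q_B = 8.5 − (1/3)q_B, so q_B = 8.5 / (4/3) = 6.375.

6.375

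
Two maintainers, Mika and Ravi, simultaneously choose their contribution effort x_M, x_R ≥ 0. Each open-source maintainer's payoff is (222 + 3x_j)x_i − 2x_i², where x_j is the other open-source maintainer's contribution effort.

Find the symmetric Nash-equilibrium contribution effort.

222

Mika's payoff is (222 + 3x_R)x_M − 2x_M².
∂π/∂x_M = 222 + 3x_R − 4x_M = 0, so x_M = 55.5 + 0.75x_R.
By symmetry x_R = x_M; substituting into the reaction function, 0.25x_M = 55.5 and x_M = 222.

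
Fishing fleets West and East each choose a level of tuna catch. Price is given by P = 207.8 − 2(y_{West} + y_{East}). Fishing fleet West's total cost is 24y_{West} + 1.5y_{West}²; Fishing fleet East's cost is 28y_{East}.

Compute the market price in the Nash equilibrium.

Fishing fleet West's profit: π = y_{West}(207.8 − 2(y_{West} + y_{East})) − 24y_{West} − 1.5y_{West}².
∂π/∂y_{West} = 183.8 − 7y_{West} − 2y_{East} = 0, so y_{West} = 919/35 − (2/7)y_{East}.
For East: ∂π/∂y_{East} = 179.8 − 4y_{East} − 2y_{West} = 0 ⇒ y_{East} = 44.95 − 0.5y_{West}.
Plugging y_{East} into West's best response: y_{West} = 919/35 − (2/7)(44.95 − 0.5y_{West}) ⇒ (6/7)y_{West} = 939/70, so y_{West} = 15.65.
Then y_{East} = 44.95 − 0.5·15.65 = 37.125.
Equilibrium price: P = 207.8 − 2·52.775 = 102.25.

102.25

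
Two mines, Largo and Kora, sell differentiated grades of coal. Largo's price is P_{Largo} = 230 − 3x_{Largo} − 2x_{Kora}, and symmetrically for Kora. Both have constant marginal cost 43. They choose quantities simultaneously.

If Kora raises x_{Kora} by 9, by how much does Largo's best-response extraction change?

-3

Mine Largo's profit: π = x_{Largo}(230 − 3x_{Largo} − 2x_{Kora}) − 43x_{Largo}.
∂π/∂x_{Largo} = 187 − 6x_{Largo} − 2x_{Kora} = 0 ⇒ x_{Largo} = 187/6 − (1/3)x_{Kora}.
The reaction-function slope is −1/3, so a 9-unit rise in x_{Kora} moves x_{Largo} by −1/3 × 9 = −3. Largo's best response falls — the actions are strategic substitutes.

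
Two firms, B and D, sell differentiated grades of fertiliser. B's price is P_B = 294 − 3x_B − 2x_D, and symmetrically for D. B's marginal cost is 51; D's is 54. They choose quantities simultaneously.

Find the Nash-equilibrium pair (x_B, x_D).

Firm B's profit: π = x_B(294 − 3x_B − 2x_D) − 51x_B.
∂π/∂x_B = 243 − 6x_B − 2x_D = 0 ⇒ x_B = 40.5 − (1/3)x_D.
Similarly x_D = 40 − (1/3)x_B.
Solving the two reaction functions simultaneously: (1 − (−1/3)(−1/3))x_B = 40.5 − (1/3)·40, so (8/9)x_B = 163/6 and x_B = 30.5625.
Then x_D = 40 − (1/3)·30.5625 = 29.8125.

30.5625, 29.8125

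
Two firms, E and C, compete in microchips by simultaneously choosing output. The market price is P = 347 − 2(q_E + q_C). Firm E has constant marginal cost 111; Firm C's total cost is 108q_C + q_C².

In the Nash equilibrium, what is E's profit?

Firm E's profit: π = q_E(347 − 2(q_E + q_C)) − 111q_E.
∂π/∂q_E = 236 − 4q_E − 2q_C = 0, so q_E = 59 − 0.5q_C.
For C: ∂π/∂q_C = 239 − 6q_C − 2q_E = 0 ⇒ q_C = 239/6 − (1/3)q_E.
Substituting the second reaction function into the first: q_E = 59 − 0.5(239/6 − (1/3)q_E), which gives (5/6)q_E = 469/12 ⇒ q_E = 46.9.
Then q_C = 239/6 − (1/3)·46.9 = 24.2.
Price P = 347 − 2·71.1 = 204.8.
E's profit: (204.8 − 111)·46.9 = 4399.22.

4399.22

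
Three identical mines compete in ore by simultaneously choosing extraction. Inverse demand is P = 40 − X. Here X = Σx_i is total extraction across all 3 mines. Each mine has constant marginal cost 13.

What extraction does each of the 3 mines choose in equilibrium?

A representative mine's profit is π_i = x_i(40 − X) − 13x_i, with X = x_i + Σ_{j≠i} x_j.
First-order condition: 27 − 2x_i − Σ_{j≠i} x_j = 0.
With identical mines, set every x_j = x: then 27 − 2x − 2x = 0, i.e. x = 27/4 = 6.75.

6.75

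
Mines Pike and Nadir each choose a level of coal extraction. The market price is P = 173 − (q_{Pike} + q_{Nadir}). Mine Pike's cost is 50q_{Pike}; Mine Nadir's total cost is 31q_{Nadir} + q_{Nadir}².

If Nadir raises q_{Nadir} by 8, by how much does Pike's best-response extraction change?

-4

Mine Pike's profit: π = q_{Pike}(173 − (q_{Pike} + q_{Nadir})) − 50q_{Pike}.
∂π/∂q_{Pike} = 123 − 2q_{Pike} − q_{Nadir} = 0, so q_{Pike} = 61.5 − 0.5q_{Nadir}.
The reaction-function slope is −0.5, so an 8-unit rise in q_{Nadir} moves q_{Pike} by −0.5 × 8 = −4. Pike's best response falls — the actions are strategic substitutes.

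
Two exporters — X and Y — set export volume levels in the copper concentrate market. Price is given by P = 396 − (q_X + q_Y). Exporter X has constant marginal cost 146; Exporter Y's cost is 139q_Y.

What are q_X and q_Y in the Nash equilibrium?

81, 88

Exporter X's profit: π = q_X(396 − (q_X + q_Y)) − 146q_X.
∂π/∂q_X = 250 − 2q_X − q_Y = 0, so q_X = 125 − 0.5q_Y.
By the same steps for Y: q_Y = 128.5 − 0.5q_X.
Solving the two reaction functions simultaneously: (1 − (−0.5)(−0.5))q_X = 125 − 0.5·128.5, so 0.75q_X = 60.75 and q_X = 81.
Then q_Y = 128.5 − 0.5·81 = 88.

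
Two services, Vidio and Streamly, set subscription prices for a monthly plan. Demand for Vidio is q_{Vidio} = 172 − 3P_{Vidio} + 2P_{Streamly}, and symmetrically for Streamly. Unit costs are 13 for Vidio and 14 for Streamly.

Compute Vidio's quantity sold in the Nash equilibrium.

Vidio's profit: π = (P_{Vidio} − 13)(172 − 3P_{Vidio} + 2P_{Streamly}).
∂π/∂P_{Vidio} = 211 − 6P_{Vidio} + 2P_{Streamly} = 0 ⇒ P_{Vidio} = 211/6 + (1/3)P_{Streamly}.
Similarly P_{Streamly} = 107/3 + (1/3)P_{Vidio}.
Substituting the second reaction function into the first: P_{Vidio} = 211/6 + (1/3)(107/3 + (1/3)P_{Vidio}), which gives (8/9)P_{Vidio} = 847/18 ⇒ P_{Vidio} = 52.9375.
Then P_{Streamly} = 107/3 + (1/3)·52.9375 = 53.3125.
q_{Vidio} = 172 − 3·52.9375 + 2·53.3125 = 119.8125.

119.8125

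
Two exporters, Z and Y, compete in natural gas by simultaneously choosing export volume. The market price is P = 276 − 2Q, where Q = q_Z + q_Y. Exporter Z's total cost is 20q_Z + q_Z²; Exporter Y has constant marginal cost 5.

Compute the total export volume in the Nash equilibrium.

Exporter Z's profit: π = q_Z(276 − 2(q_Z + q_Y)) − 20q_Z − q_Z².
∂π/∂q_Z = 256 − 6q_Z − 2q_Y = 0, so q_Z = 128/3 − (1/3)q_Y.
For Y: ∂π/∂q_Y = 271 − 4q_Y − 2q_Z = 0 ⇒ q_Y = 67.75 − 0.5q_Z.
Plugging q_Y into Z's best response: q_Z = 128/3 − (1/3)(67.75 − 0.5q_Z) ⇒ (5/6)q_Z = 241/12, so q_Z = 24.1.
Then q_Y = 67.75 − 0.5·24.1 = 55.7.
Total export volume: 24.1 + 55.7 = 79.8.

79.8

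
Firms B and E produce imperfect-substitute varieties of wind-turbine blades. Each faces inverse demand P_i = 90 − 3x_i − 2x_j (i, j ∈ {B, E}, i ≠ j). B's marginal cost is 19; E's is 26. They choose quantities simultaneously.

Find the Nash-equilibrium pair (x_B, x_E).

Firm B's profit: π = x_B(90 − 3x_B − 2x_E) − 19x_B.
∂π/∂x_B = 71 − 6x_B − 2x_E = 0 ⇒ x_B = 71/6 − (1/3)x_E.
Similarly x_E = 32/3 − (1/3)x_B.
Solving the two reaction functions simultaneously: (1 − (−1/3)(−1/3))x_B = 71/6 − (1/3)·(32/3), so (8/9)x_B = 149/18 and x_B = 9.3125.
Then x_E = 32/3 − (1/3)·9.3125 = 7.5625.

9.3125, 7.5625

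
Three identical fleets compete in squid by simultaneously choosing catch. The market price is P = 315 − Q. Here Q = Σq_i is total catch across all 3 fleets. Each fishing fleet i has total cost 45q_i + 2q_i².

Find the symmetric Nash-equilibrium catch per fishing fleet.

33.75

A representative fishing fleet's profit is π_i = q_i(315 − Q) − 45q_i − 2q_i², with Q = q_i + Σ_{j≠i} q_j.
First-order condition: 270 − 6q_i − Σ_{j≠i} q_j = 0.
In a symmetric equilibrium every fishing fleet chooses the same q, so Σ_{j≠i} q_j = 2q. The condition becomes 270 − 8q = 0, giving q = 270/8 = 33.75.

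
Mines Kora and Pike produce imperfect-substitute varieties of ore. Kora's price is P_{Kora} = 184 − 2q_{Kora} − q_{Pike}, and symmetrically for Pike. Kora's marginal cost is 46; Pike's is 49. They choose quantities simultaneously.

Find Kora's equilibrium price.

Mine Kora's profit: π = q_{Kora}(184 − 2q_{Kora} − q_{Pike}) − 46q_{Kora}.
∂π/∂q_{Kora} = 138 − 4q_{Kora} − q_{Pike} = 0 ⇒ q_{Kora} = 34.5 − 0.25q_{Pike}.
Similarly q_{Pike} = 33.75 − 0.25q_{Kora}.
Solving the two reaction functions simultaneously: (1 − (−0.25)(−0.25))q_{Kora} = 34.5 − 0.25·33.75, so 0.9375q_{Kora} = 26.0625 and q_{Kora} = 27.8.
Then q_{Pike} = 33.75 − 0.25·27.8 = 26.8.
P_{Kora} = 184 − 2·27.8 − 26.8 = 101.6.

101.6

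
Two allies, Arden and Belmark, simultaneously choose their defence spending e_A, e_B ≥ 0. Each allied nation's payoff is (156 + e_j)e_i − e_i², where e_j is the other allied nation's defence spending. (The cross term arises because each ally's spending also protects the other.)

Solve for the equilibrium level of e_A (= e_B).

Arden's payoff is (156 + e_B)e_A − e_A².
∂π/∂e_A = 156 + e_B − 2e_A = 0, so e_A = 78 + 0.5e_B.
The game is symmetric, so in equilibrium e_B = e_A: the reaction function gives 0.5e_A = 78, hence e_A = 156.

156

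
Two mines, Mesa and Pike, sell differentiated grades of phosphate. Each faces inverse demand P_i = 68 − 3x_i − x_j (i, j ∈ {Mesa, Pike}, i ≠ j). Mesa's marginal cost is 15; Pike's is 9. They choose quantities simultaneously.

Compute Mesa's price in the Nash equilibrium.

Mine Mesa's profit: π = x_{Mesa}(68 − 3x_{Mesa} − x_{Pike}) − 15x_{Mesa}.
∂π/∂x_{Mesa} = 53 − 6x_{Mesa} − x_{Pike} = 0 ⇒ x_{Mesa} = 53/6 − (1/6)x_{Pike}.
Similarly x_{Pike} = 59/6 − (1/6)x_{Mesa}.
Plugging x_{Pike} into Mesa's best response: x_{Mesa} = 53/6 − (1/6)(59/6 − (1/6)x_{Mesa}) ⇒ (35/36)x_{Mesa} = 259/36, so x_{Mesa} = 7.4.
Then x_{Pike} = 59/6 − (1/6)·7.4 = 8.6.
P_{Mesa} = 68 − 3·7.4 − 8.6 = 37.2.

37.2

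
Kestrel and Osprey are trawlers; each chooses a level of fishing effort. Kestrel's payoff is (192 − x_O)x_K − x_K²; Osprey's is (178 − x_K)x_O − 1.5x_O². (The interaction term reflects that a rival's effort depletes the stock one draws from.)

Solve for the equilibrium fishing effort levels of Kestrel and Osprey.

79.6, 32.8

Expanding Kestrel's payoff: 192x_K − x_Ox_K − x_K².
∂π/∂x_K = 192 − x_O − 2x_K = 0, so x_K = 96 − 0.5x_O.
Likewise for Osprey: x_O = 178/3 − (1/3)x_K.
Substituting the second reaction function into the first: x_K = 96 − 0.5(178/3 − (1/3)x_K), which gives (5/6)x_K = 199/3 ⇒ x_K = 79.6.
Then x_O = 178/3 − (1/3)·79.6 = 32.8.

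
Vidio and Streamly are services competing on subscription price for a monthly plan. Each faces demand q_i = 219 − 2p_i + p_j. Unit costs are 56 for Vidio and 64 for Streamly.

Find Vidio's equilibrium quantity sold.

110.8

Vidio's profit: π = (p_{Vidio} − 56)(219 − 2p_{Vidio} + p_{Streamly}).
∂π/∂p_{Vidio} = 331 − 4p_{Vidio} + p_{Streamly} = 0 ⇒ p_{Vidio} = 82.75 + 0.25p_{Streamly}.
Similarly p_{Streamly} = 86.75 + 0.25p_{Vidio}.
Solving the two reaction functions simultaneously: (1 − (0.25)(0.25))p_{Vidio} = 82.75 + 0.25·86.75, so 0.9375p_{Vidio} = 104.4375 and p_{Vidio} = 111.4.
Then p_{Streamly} = 86.75 + 0.25·111.4 = 114.6.
q_{Vidio} = 219 − 2·111.4 + 114.6 = 110.8.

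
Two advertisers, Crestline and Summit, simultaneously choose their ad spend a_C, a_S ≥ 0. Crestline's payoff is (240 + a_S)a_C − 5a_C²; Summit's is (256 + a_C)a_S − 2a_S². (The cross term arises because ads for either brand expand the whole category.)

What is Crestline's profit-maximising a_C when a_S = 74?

31.4

Expanding Crestline's payoff: 240a_C + a_Sa_C − 5a_C².
∂π/∂a_C = 240 + a_S − 10a_C = 0, so a_C = 24 + 0.1a_S.
At a_S = 74: a_C = 24 + 0.1·74 = 31.4.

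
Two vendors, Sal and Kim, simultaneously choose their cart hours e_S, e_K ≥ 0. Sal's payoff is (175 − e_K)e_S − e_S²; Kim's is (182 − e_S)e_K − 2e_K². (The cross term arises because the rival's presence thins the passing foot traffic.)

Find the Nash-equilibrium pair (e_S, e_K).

Expanding Sal's payoff: 175e_S − e_Ke_S − e_S².
∂π/∂e_S = 175 − e_K − 2e_S = 0, so e_S = 87.5 − 0.5e_K.
Likewise for Kim: e_K = 45.5 − 0.25e_S.
Plugging e_K into Sal's best response: e_S = 87.5 − 0.5(45.5 − 0.25e_S) ⇒ 0.875e_S = 64.75, so e_S = 74.
Then e_K = 45.5 − 0.25·74 = 27.

74, 27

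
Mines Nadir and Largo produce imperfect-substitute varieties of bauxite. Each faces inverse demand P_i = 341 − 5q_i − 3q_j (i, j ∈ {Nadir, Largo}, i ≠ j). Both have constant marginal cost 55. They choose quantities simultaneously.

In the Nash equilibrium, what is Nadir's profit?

Mine Nadir's profit: π = q_{Nadir}(341 − 5q_{Nadir} − 3q_{Largo}) − 55q_{Nadir}.
∂π/∂q_{Nadir} = 286 − 10q_{Nadir} − 3q_{Largo} = 0 ⇒ q_{Nadir} = 28.6 − 0.3q_{Largo}.
By symmetry q_{Largo} = q_{Nadir}; substituting into the reaction function, 1.3q_{Nadir} = 28.6 and q_{Nadir} = 22.
P_{Nadir} = 341 − 5·22 − 3·22 = 165.
Profit = (165 − 55)·22 = 2420.

2420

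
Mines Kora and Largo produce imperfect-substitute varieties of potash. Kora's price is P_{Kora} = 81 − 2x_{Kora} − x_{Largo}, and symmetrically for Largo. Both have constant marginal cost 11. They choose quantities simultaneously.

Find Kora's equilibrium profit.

Mine Kora's profit: π = x_{Kora}(81 − 2x_{Kora} − x_{Largo}) − 11x_{Kora}.
∂π/∂x_{Kora} = 70 − 4x_{Kora} − x_{Largo} = 0 ⇒ x_{Kora} = 17.5 − 0.25x_{Largo}.
The game is symmetric, so in equilibrium x_{Largo} = x_{Kora}: the reaction function gives 1.25x_{Kora} = 17.5, hence x_{Kora} = 14.
P_{Kora} = 81 − 2·14 − 14 = 39.
Profit = (39 − 11)·14 = 392.

392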